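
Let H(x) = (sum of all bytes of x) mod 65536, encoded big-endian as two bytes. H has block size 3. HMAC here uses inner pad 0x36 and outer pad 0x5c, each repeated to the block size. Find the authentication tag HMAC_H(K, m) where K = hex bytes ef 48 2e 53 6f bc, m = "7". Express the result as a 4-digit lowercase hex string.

Key hex bytes ef 48 2e 53 6f bc is 6 bytes > B = 3, so hash it first: H(key) = 02 e3, then zero-pad to 3 bytes: K' = 02 e3 00.
K' ⊕ ipad = 34 d5 36.  K' ⊕ opad = 5e bf 5c.
Inner input = (K'⊕ipad) ∥ m = 34 d5 36 ∥ 37.
Inner hash: sum = 52+213+54+55 = 374 → 01 76.
Outer input = (K'⊕opad) ∥ inner = 5e bf 5c ∥ 01 76.
Outer hash (tag): sum = 94+191+92+1+118 = 496 → 01 f0.

01f0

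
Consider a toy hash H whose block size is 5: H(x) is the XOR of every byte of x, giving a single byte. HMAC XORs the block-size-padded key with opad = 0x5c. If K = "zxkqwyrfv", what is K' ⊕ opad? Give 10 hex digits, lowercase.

285c5c5c5c

Key "zxkqwyrfv" = 7a 78 6b 71 77 79 72 66 76 is 9 bytes > B = 5, so hash it first: H(key) = 74, then zero-pad to 5 bytes: K' = 74 00 00 00 00.
XOR each byte with 0x5c: 74⊕5c=28, 00⊕5c=5c, 00⊕5c=5c, 00⊕5c=5c, 00⊕5c=5c.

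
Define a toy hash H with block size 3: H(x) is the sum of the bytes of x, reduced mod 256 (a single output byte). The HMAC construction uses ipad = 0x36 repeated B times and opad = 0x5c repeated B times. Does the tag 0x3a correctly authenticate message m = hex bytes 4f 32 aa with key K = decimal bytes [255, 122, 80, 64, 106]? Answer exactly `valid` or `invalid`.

invalid

Key decimal bytes [255, 122, 80, 64, 106] = ff 7a 50 40 6a is 5 bytes > B = 3, so hash it first: H(key) = 73, then zero-pad to 3 bytes: K' = 73 00 00.
K' ⊕ ipad = 45 36 36; K' ⊕ opad = 2f 5c 5c.
Inner hash: sum = 69+54+54+79+50+170 = 476; mod 256 = 220 → dc.
Outer hash (recomputed tag): sum = 47+92+92+220 = 451; mod 256 = 195 → c3.
Recomputed tag = c3; claimed = 3a → mismatch.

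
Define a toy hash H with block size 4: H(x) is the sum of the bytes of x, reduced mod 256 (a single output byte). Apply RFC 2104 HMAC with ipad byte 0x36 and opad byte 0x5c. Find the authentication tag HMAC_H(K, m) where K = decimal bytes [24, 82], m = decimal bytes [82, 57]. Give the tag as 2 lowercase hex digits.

Key decimal bytes [24, 82] = 18 52 is 2 bytes ≤ B = 4; zero-pad to 4 bytes: K' = 18 52 00 00.
K' ⊕ ipad = 2e 64 36 36.  K' ⊕ opad = 44 0e 5c 5c.
Inner input = (K'⊕ipad) ∥ m = 2e 64 36 36 ∥ 52 39.
Inner hash: sum = 46+100+54+54+82+57 = 393; mod 256 = 137 → 89.
Outer input = (K'⊕opad) ∥ inner = 44 0e 5c 5c ∥ 89.
Outer hash (tag): sum = 68+14+92+92+137 = 403; mod 256 = 147 → 93.

93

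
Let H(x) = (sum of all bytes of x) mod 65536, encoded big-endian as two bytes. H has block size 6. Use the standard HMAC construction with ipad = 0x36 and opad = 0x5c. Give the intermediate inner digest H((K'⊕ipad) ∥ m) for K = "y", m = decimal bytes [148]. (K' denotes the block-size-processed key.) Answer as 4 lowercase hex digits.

Key "y" = 79 is 1 byte ≤ B = 6; zero-pad to 6 bytes: K' = 79 00 00 00 00 00.
K' ⊕ ipad = 4f 36 36 36 36 36.
Inner input = 4f 36 36 36 36 36 ∥ 94.
Inner hash: sum = 79+54+54+54+54+54+148 = 497 → 01 f1.

01f1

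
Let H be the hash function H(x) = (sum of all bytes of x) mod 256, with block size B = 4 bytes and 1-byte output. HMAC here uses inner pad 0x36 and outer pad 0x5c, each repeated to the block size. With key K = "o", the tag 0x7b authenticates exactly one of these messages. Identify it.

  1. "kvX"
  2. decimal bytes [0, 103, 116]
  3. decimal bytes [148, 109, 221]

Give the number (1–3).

1

Key "o" = 6f is 1 byte ≤ B = 4; zero-pad to 4 bytes: K' = 6f 00 00 00.
K' ⊕ ipad = 59 36 36 36; K' ⊕ opad = 33 5c 5c 5c.
m1: inner = H(59 36 36 36 6b 76 58) = 34; tag = H(33 5c 5c 5c 34) = 7b ← matches
m2: inner = H(59 36 36 36 00 67 74) = d6; tag = H(33 5c 5c 5c d6) = 1d
m3: inner = H(59 36 36 36 94 6d dd) = d9; tag = H(33 5c 5c 5c d9) = 20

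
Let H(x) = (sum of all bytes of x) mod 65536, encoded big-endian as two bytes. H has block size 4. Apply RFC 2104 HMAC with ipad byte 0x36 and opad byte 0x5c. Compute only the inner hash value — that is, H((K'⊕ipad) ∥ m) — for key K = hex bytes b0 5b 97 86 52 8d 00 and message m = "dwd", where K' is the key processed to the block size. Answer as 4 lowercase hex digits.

0211

Key hex bytes b0 5b 97 86 52 8d 00 is 7 bytes > B = 4, so hash it first: H(key) = 03 07, then zero-pad to 4 bytes: K' = 03 07 00 00.
K' ⊕ ipad = 35 31 36 36.
Inner input = 35 31 36 36 ∥ 64 77 64.
Inner hash: sum = 53+49+54+54+100+119+100 = 529 → 02 11.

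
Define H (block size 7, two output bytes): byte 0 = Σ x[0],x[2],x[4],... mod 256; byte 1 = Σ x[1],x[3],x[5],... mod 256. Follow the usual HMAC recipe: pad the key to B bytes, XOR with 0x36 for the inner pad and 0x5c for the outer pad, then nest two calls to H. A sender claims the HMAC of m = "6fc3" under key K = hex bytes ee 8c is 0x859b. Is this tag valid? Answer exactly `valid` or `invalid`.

valid

Key hex bytes ee 8c is 2 bytes ≤ B = 7; zero-pad to 7 bytes: K' = ee 8c 00 00 00 00 00.
K' ⊕ ipad = d8 ba 36 36 36 36 36; K' ⊕ opad = b2 d0 5c 5c 5c 5c 5c.
Inner hash: even-index sum = 531 mod 256 = 19; odd-index sum = 447 mod 256 = 191 → 13 bf.
Outer hash (recomputed tag): even-index sum = 645 mod 256 = 133; odd-index sum = 411 mod 256 = 155 → 85 9b.
Recomputed tag = 859b; claimed = 859b → match.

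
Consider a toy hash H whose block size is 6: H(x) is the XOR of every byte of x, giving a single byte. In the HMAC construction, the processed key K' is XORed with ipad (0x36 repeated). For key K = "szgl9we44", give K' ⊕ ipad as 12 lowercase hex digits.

Key "szgl9we44" = 73 7a 67 6c 39 77 65 34 34 is 9 bytes > B = 6, so hash it first: H(key) = 29, then zero-pad to 6 bytes: K' = 29 00 00 00 00 00.
XOR each byte with 0x36: 29⊕36=1f, 00⊕36=36, 00⊕36=36, 00⊕36=36, 00⊕36=36, 00⊕36=36.

1f3636363636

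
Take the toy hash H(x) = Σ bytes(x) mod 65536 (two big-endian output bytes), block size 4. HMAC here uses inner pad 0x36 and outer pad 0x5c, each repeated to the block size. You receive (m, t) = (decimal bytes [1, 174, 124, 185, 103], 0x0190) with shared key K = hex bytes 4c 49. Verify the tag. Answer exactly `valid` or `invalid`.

Key hex bytes 4c 49 is 2 bytes ≤ B = 4; zero-pad to 4 bytes: K' = 4c 49 00 00.
K' ⊕ ipad = 7a 7f 36 36; K' ⊕ opad = 10 15 5c 5c.
Inner hash: sum = 122+127+54+54+1+174+124+185+103 = 944 → 03 b0.
Outer hash (recomputed tag): sum = 16+21+92+92+3+176 = 400 → 01 90.
Recomputed tag = 0190; claimed = 0190 → match.

valid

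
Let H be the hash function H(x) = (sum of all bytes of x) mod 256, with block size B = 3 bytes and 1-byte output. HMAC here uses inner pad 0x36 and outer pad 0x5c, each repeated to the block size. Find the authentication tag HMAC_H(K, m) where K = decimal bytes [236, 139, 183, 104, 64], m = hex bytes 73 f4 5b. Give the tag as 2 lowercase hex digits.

Key decimal bytes [236, 139, 183, 104, 64] = ec 8b b7 68 40 is 5 bytes > B = 3, so hash it first: H(key) = d6, then zero-pad to 3 bytes: K' = d6 00 00.
K' ⊕ ipad = e0 36 36.  K' ⊕ opad = 8a 5c 5c.
Inner input = (K'⊕ipad) ∥ m = e0 36 36 ∥ 73 f4 5b.
Inner hash: sum = 224+54+54+115+244+91 = 782; mod 256 = 14 → 0e.
Outer input = (K'⊕opad) ∥ inner = 8a 5c 5c ∥ 0e.
Outer hash (tag): sum = 138+92+92+14 = 336; mod 256 = 80 → 50.

50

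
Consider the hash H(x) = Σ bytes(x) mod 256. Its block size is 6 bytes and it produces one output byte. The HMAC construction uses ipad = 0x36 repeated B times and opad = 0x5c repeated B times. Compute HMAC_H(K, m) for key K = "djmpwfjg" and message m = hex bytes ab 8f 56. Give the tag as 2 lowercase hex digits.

de

Key "djmpwfjg" = 64 6a 6d 70 77 66 6a 67 is 8 bytes > B = 6, so hash it first: H(key) = 59, then zero-pad to 6 bytes: K' = 59 00 00 00 00 00.
K' ⊕ ipad = 6f 36 36 36 36 36.  K' ⊕ opad = 05 5c 5c 5c 5c 5c.
Inner input = (K'⊕ipad) ∥ m = 6f 36 36 36 36 36 ∥ ab 8f 56.
Inner hash: sum = 111+54+54+54+54+54+171+143+86 = 781; mod 256 = 13 → 0d.
Outer input = (K'⊕opad) ∥ inner = 05 5c 5c 5c 5c 5c ∥ 0d.
Outer hash (tag): sum = 5+92+92+92+92+92+13 = 478; mod 256 = 222 → de.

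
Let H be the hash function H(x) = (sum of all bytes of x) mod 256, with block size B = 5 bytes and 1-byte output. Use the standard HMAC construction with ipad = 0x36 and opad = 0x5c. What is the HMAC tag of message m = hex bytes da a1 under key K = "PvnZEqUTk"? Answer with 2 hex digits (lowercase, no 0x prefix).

Key "PvnZEqUTk" = 50 76 6e 5a 45 71 55 54 6b is 9 bytes > B = 5, so hash it first: H(key) = 58, then zero-pad to 5 bytes: K' = 58 00 00 00 00.
K' ⊕ ipad = 6e 36 36 36 36.  K' ⊕ opad = 04 5c 5c 5c 5c.
Inner input = (K'⊕ipad) ∥ m = 6e 36 36 36 36 ∥ da a1.
Inner hash: sum = 110+54+54+54+54+218+161 = 705; mod 256 = 193 → c1.
Outer input = (K'⊕opad) ∥ inner = 04 5c 5c 5c 5c ∥ c1.
Outer hash (tag): sum = 4+92+92+92+92+193 = 565; mod 256 = 53 → 35.

35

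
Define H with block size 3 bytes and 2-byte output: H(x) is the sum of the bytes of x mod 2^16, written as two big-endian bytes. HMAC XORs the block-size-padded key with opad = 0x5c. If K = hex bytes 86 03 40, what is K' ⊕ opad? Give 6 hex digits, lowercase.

da5f1c

Key hex bytes 86 03 40 is exactly B = 3 bytes: K' = 86 03 40.
XOR each byte with 0x5c: 86⊕5c=da, 03⊕5c=5f, 40⊕5c=1c.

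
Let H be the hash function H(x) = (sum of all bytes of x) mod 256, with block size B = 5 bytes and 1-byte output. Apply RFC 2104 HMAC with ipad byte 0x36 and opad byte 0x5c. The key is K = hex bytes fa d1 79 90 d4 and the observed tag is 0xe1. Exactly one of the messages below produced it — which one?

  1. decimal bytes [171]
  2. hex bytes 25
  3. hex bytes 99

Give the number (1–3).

Key hex bytes fa d1 79 90 d4 is exactly B = 5 bytes: K' = fa d1 79 90 d4.
K' ⊕ ipad = cc e7 4f a6 e2; K' ⊕ opad = a6 8d 25 cc 88.
m1: inner = H(cc e7 4f a6 e2 ab) = 35; tag = H(a6 8d 25 cc 88 35) = e1 ← matches
m2: inner = H(cc e7 4f a6 e2 25) = af; tag = H(a6 8d 25 cc 88 af) = 5b
m3: inner = H(cc e7 4f a6 e2 99) = 23; tag = H(a6 8d 25 cc 88 23) = cf

1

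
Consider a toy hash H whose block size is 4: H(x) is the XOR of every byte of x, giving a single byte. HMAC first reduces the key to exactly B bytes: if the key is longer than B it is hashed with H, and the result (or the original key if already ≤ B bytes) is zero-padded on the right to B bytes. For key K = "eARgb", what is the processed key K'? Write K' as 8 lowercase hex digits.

73000000

|K| = 5 > B = 4, so first hash the key.
H(K): XOR 65⊕41⊕52⊕67⊕62 = 73.
Zero-pad H(K) = 73 to 4 bytes: K' = 73 00 00 00.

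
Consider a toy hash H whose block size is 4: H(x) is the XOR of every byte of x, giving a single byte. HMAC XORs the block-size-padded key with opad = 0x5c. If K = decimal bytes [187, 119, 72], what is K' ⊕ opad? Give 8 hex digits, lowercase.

Key decimal bytes [187, 119, 72] = bb 77 48 is 3 bytes ≤ B = 4; zero-pad to 4 bytes: K' = bb 77 48 00.
XOR each byte with 0x5c: bb⊕5c=e7, 77⊕5c=2b, 48⊕5c=14, 00⊕5c=5c.

e72b145c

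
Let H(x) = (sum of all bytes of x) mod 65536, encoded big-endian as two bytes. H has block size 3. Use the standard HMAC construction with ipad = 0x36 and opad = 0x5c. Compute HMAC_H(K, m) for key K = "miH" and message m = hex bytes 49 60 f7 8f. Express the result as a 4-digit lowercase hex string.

Key "miH" = 6d 69 48 is exactly B = 3 bytes: K' = 6d 69 48.
K' ⊕ ipad = 5b 5f 7e.  K' ⊕ opad = 31 35 14.
Inner input = (K'⊕ipad) ∥ m = 5b 5f 7e ∥ 49 60 f7 8f.
Inner hash: sum = 91+95+126+73+96+247+143 = 871 → 03 67.
Outer input = (K'⊕opad) ∥ inner = 31 35 14 ∥ 03 67.
Outer hash (tag): sum = 49+53+20+3+103 = 228 → 00 e4.

00e4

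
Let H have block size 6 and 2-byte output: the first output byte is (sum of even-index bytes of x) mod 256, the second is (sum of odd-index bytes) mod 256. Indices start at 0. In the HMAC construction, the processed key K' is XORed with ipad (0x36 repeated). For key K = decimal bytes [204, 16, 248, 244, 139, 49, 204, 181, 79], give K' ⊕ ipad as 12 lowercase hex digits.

5cdc36363636

Key decimal bytes [204, 16, 248, 244, 139, 49, 204, 181, 79] = cc 10 f8 f4 8b 31 cc b5 4f is 9 bytes > B = 6, so hash it first: H(key) = 6a ea, then zero-pad to 6 bytes: K' = 6a ea 00 00 00 00.
XOR each byte with 0x36: 6a⊕36=5c, ea⊕36=dc, 00⊕36=36, 00⊕36=36, 00⊕36=36, 00⊕36=36.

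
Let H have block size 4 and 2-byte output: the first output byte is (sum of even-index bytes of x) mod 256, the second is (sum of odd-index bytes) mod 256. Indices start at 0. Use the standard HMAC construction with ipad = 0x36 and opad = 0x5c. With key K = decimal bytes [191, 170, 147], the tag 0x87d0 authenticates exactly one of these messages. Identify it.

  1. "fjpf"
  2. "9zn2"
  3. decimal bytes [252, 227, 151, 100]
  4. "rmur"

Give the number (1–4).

Key decimal bytes [191, 170, 147] = bf aa 93 is 3 bytes ≤ B = 4; zero-pad to 4 bytes: K' = bf aa 93 00.
K' ⊕ ipad = 89 9c a5 36; K' ⊕ opad = e3 f6 cf 5c.
m1: inner = H(89 9c a5 36 66 6a 70 66) = 04 a2; tag = H(e3 f6 cf 5c 04 a2) = b6f4
m2: inner = H(89 9c a5 36 39 7a 6e 32) = d5 7e; tag = H(e3 f6 cf 5c d5 7e) = 87d0 ← matches
m3: inner = H(89 9c a5 36 fc e3 97 64) = c1 19; tag = H(e3 f6 cf 5c c1 19) = 736b
m4: inner = H(89 9c a5 36 72 6d 75 72) = 15 b1; tag = H(e3 f6 cf 5c 15 b1) = c703

2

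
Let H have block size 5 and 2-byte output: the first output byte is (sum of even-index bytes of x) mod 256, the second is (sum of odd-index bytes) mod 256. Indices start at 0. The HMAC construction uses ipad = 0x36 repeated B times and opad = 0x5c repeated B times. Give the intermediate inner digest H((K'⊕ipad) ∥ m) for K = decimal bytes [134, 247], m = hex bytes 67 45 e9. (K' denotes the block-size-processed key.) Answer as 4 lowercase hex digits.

6147

Key decimal bytes [134, 247] = 86 f7 is 2 bytes ≤ B = 5; zero-pad to 5 bytes: K' = 86 f7 00 00 00.
K' ⊕ ipad = b0 c1 36 36 36.
Inner input = b0 c1 36 36 36 ∥ 67 45 e9.
Inner hash: even-index sum = 353 mod 256 = 97; odd-index sum = 583 mod 256 = 71 → 61 47.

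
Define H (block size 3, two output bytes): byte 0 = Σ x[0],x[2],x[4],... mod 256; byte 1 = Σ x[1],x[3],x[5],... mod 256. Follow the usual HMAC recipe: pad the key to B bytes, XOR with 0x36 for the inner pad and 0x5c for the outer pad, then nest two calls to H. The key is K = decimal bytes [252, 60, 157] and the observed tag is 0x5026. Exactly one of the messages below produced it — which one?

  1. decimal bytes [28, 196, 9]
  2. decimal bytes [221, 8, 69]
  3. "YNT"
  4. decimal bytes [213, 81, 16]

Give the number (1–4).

Key decimal bytes [252, 60, 157] = fc 3c 9d is exactly B = 3 bytes: K' = fc 3c 9d.
K' ⊕ ipad = ca 0a ab; K' ⊕ opad = a0 60 c1.
m1: inner = H(ca 0a ab 1c c4 09) = 39 2f; tag = H(a0 60 c1 39 2f) = 9099
m2: inner = H(ca 0a ab dd 08 45) = 7d 2c; tag = H(a0 60 c1 7d 2c) = 8ddd
m3: inner = H(ca 0a ab 59 4e 54) = c3 b7; tag = H(a0 60 c1 c3 b7) = 1823
m4: inner = H(ca 0a ab d5 51 10) = c6 ef; tag = H(a0 60 c1 c6 ef) = 5026 ← matches

4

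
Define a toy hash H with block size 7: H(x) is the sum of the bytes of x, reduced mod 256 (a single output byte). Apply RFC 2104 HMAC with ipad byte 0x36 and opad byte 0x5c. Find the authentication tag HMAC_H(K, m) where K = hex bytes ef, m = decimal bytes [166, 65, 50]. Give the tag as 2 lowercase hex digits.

Key hex bytes ef is 1 byte ≤ B = 7; zero-pad to 7 bytes: K' = ef 00 00 00 00 00 00.
K' ⊕ ipad = d9 36 36 36 36 36 36.  K' ⊕ opad = b3 5c 5c 5c 5c 5c 5c.
Inner input = (K'⊕ipad) ∥ m = d9 36 36 36 36 36 36 ∥ a6 41 32.
Inner hash: sum = 217+54+54+54+54+54+54+166+65+50 = 822; mod 256 = 54 → 36.
Outer input = (K'⊕opad) ∥ inner = b3 5c 5c 5c 5c 5c 5c ∥ 36.
Outer hash (tag): sum = 179+92+92+92+92+92+92+54 = 785; mod 256 = 17 → 11.

11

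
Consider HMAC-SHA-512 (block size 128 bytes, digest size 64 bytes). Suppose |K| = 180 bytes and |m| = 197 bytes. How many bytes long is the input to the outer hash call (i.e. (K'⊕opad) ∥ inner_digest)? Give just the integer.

192

Key is 180 > 128 bytes, so it is hashed to 64 bytes then zero-padded to 128: |K'| = 128.
Outer input = (K'⊕opad) ∥ H(inner) → 128 + 64 = 192 bytes.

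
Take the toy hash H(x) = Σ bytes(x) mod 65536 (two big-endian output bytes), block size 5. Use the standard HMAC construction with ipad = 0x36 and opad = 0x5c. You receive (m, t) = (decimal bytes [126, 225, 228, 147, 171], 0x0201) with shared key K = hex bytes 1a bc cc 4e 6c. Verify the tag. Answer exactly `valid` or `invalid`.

Key hex bytes 1a bc cc 4e 6c is exactly B = 5 bytes: K' = 1a bc cc 4e 6c.
K' ⊕ ipad = 2c 8a fa 78 5a; K' ⊕ opad = 46 e0 90 12 30.
Inner hash: sum = 44+138+250+120+90+126+225+228+147+171 = 1539 → 06 03.
Outer hash (recomputed tag): sum = 70+224+144+18+48+6+3 = 513 → 02 01.
Recomputed tag = 0201; claimed = 0201 → match.

valid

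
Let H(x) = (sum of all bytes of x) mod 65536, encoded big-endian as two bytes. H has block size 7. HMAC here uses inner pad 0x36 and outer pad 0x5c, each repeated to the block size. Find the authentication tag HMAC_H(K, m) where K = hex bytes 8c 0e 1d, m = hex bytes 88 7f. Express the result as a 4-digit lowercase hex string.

03d1

Key hex bytes 8c 0e 1d is 3 bytes ≤ B = 7; zero-pad to 7 bytes: K' = 8c 0e 1d 00 00 00 00.
K' ⊕ ipad = ba 38 2b 36 36 36 36.  K' ⊕ opad = d0 52 41 5c 5c 5c 5c.
Inner input = (K'⊕ipad) ∥ m = ba 38 2b 36 36 36 36 ∥ 88 7f.
Inner hash: sum = 186+56+43+54+54+54+54+136+127 = 764 → 02 fc.
Outer input = (K'⊕opad) ∥ inner = d0 52 41 5c 5c 5c 5c ∥ 02 fc.
Outer hash (tag): sum = 208+82+65+92+92+92+92+2+252 = 977 → 03 d1.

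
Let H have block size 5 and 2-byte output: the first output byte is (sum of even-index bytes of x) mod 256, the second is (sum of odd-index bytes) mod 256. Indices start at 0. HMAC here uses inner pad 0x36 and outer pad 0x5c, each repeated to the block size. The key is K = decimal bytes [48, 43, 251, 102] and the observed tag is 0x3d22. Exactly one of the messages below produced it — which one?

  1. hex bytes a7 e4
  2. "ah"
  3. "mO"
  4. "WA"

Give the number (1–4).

2

Key decimal bytes [48, 43, 251, 102] = 30 2b fb 66 is 4 bytes ≤ B = 5; zero-pad to 5 bytes: K' = 30 2b fb 66 00.
K' ⊕ ipad = 06 1d cd 50 36; K' ⊕ opad = 6c 77 a7 3a 5c.
m1: inner = H(06 1d cd 50 36 a7 e4) = ed 14; tag = H(6c 77 a7 3a 5c ed 14) = 839e
m2: inner = H(06 1d cd 50 36 61 68) = 71 ce; tag = H(6c 77 a7 3a 5c 71 ce) = 3d22 ← matches
m3: inner = H(06 1d cd 50 36 6d 4f) = 58 da; tag = H(6c 77 a7 3a 5c 58 da) = 4909
m4: inner = H(06 1d cd 50 36 57 41) = 4a c4; tag = H(6c 77 a7 3a 5c 4a c4) = 33fb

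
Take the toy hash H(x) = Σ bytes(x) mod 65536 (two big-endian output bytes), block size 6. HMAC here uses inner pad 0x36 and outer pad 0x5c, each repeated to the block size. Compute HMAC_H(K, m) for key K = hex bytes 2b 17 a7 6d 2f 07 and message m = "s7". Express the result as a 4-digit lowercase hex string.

02dc

Key hex bytes 2b 17 a7 6d 2f 07 is exactly B = 6 bytes: K' = 2b 17 a7 6d 2f 07.
K' ⊕ ipad = 1d 21 91 5b 19 31.  K' ⊕ opad = 77 4b fb 31 73 5b.
Inner input = (K'⊕ipad) ∥ m = 1d 21 91 5b 19 31 ∥ 73 37.
Inner hash: sum = 29+33+145+91+25+49+115+55 = 542 → 02 1e.
Outer input = (K'⊕opad) ∥ inner = 77 4b fb 31 73 5b ∥ 02 1e.
Outer hash (tag): sum = 119+75+251+49+115+91+2+30 = 732 → 02 dc.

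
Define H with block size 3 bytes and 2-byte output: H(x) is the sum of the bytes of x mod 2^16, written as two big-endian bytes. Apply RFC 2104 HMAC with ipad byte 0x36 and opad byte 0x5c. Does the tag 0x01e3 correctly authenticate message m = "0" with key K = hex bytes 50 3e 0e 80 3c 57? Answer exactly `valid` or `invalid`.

Key hex bytes 50 3e 0e 80 3c 57 is 6 bytes > B = 3, so hash it first: H(key) = 01 af, then zero-pad to 3 bytes: K' = 01 af 00.
K' ⊕ ipad = 37 99 36; K' ⊕ opad = 5d f3 5c.
Inner hash: sum = 55+153+54+48 = 310 → 01 36.
Outer hash (recomputed tag): sum = 93+243+92+1+54 = 483 → 01 e3.
Recomputed tag = 01e3; claimed = 01e3 → match.

valid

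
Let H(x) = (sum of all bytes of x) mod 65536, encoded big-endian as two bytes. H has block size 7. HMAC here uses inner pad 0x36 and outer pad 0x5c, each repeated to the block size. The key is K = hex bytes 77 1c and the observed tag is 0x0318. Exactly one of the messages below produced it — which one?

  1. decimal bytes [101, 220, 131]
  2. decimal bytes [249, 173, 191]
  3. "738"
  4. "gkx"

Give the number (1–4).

Key hex bytes 77 1c is 2 bytes ≤ B = 7; zero-pad to 7 bytes: K' = 77 1c 00 00 00 00 00.
K' ⊕ ipad = 41 2a 36 36 36 36 36; K' ⊕ opad = 2b 40 5c 5c 5c 5c 5c.
m1: inner = H(41 2a 36 36 36 36 36 65 dc 83) = 03 3d; tag = H(2b 40 5c 5c 5c 5c 5c 03 3d) = 0277
m2: inner = H(41 2a 36 36 36 36 36 f9 ad bf) = 03 de; tag = H(2b 40 5c 5c 5c 5c 5c 03 de) = 0318 ← matches
m3: inner = H(41 2a 36 36 36 36 36 37 33 38) = 02 1b; tag = H(2b 40 5c 5c 5c 5c 5c 02 1b) = 0254
m4: inner = H(41 2a 36 36 36 36 36 67 6b 78) = 02 c3; tag = H(2b 40 5c 5c 5c 5c 5c 02 c3) = 02fc

2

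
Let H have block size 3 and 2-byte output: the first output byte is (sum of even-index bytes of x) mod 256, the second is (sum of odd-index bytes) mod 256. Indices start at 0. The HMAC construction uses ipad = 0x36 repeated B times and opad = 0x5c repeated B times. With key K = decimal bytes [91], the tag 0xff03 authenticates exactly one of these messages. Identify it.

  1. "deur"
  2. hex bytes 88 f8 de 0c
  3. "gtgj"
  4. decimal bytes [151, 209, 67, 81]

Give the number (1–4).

2

Key decimal bytes [91] = 5b is 1 byte ≤ B = 3; zero-pad to 3 bytes: K' = 5b 00 00.
K' ⊕ ipad = 6d 36 36; K' ⊕ opad = 07 5c 5c.
m1: inner = H(6d 36 36 64 65 75 72) = 7a 0f; tag = H(07 5c 5c 7a 0f) = 72d6
m2: inner = H(6d 36 36 88 f8 de 0c) = a7 9c; tag = H(07 5c 5c a7 9c) = ff03 ← matches
m3: inner = H(6d 36 36 67 74 67 6a) = 81 04; tag = H(07 5c 5c 81 04) = 67dd
m4: inner = H(6d 36 36 97 d1 43 51) = c5 10; tag = H(07 5c 5c c5 10) = 7321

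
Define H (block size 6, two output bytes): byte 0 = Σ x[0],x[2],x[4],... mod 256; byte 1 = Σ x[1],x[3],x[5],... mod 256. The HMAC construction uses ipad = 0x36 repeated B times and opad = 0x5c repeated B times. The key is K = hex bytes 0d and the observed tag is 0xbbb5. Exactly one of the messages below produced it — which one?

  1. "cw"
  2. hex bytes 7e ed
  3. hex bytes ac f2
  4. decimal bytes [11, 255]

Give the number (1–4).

Key hex bytes 0d is 1 byte ≤ B = 6; zero-pad to 6 bytes: K' = 0d 00 00 00 00 00.
K' ⊕ ipad = 3b 36 36 36 36 36; K' ⊕ opad = 51 5c 5c 5c 5c 5c.
m1: inner = H(3b 36 36 36 36 36 63 77) = 0a 19; tag = H(51 5c 5c 5c 5c 5c 0a 19) = 132d
m2: inner = H(3b 36 36 36 36 36 7e ed) = 25 8f; tag = H(51 5c 5c 5c 5c 5c 25 8f) = 2ea3
m3: inner = H(3b 36 36 36 36 36 ac f2) = 53 94; tag = H(51 5c 5c 5c 5c 5c 53 94) = 5ca8
m4: inner = H(3b 36 36 36 36 36 0b ff) = b2 a1; tag = H(51 5c 5c 5c 5c 5c b2 a1) = bbb5 ← matches

4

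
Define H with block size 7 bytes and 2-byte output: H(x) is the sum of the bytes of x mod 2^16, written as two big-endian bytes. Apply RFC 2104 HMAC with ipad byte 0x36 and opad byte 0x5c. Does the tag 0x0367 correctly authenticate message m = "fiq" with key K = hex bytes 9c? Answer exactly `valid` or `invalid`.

invalid

Key hex bytes 9c is 1 byte ≤ B = 7; zero-pad to 7 bytes: K' = 9c 00 00 00 00 00 00.
K' ⊕ ipad = aa 36 36 36 36 36 36; K' ⊕ opad = c0 5c 5c 5c 5c 5c 5c.
Inner hash: sum = 170+54+54+54+54+54+54+102+105+113 = 814 → 03 2e.
Outer hash (recomputed tag): sum = 192+92+92+92+92+92+92+3+46 = 793 → 03 19.
Recomputed tag = 0319; claimed = 0367 → mismatch.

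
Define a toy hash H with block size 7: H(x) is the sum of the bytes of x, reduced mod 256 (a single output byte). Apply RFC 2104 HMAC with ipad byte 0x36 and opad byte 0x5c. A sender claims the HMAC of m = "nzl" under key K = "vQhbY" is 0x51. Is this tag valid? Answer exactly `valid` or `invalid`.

invalid

Key "vQhbY" = 76 51 68 62 59 is 5 bytes ≤ B = 7; zero-pad to 7 bytes: K' = 76 51 68 62 59 00 00.
K' ⊕ ipad = 40 67 5e 54 6f 36 36; K' ⊕ opad = 2a 0d 34 3e 05 5c 5c.
Inner hash: sum = 64+103+94+84+111+54+54+110+122+108 = 904; mod 256 = 136 → 88.
Outer hash (recomputed tag): sum = 42+13+52+62+5+92+92+136 = 494; mod 256 = 238 → ee.
Recomputed tag = ee; claimed = 51 → mismatch.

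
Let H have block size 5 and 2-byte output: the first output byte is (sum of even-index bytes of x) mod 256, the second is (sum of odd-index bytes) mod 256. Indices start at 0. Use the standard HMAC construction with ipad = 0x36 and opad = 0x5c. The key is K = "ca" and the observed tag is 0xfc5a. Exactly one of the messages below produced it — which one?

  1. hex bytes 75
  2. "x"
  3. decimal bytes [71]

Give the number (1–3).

Key "ca" = 63 61 is 2 bytes ≤ B = 5; zero-pad to 5 bytes: K' = 63 61 00 00 00.
K' ⊕ ipad = 55 57 36 36 36; K' ⊕ opad = 3f 3d 5c 5c 5c.
m1: inner = H(55 57 36 36 36 75) = c1 02; tag = H(3f 3d 5c 5c 5c c1 02) = f95a
m2: inner = H(55 57 36 36 36 78) = c1 05; tag = H(3f 3d 5c 5c 5c c1 05) = fc5a ← matches
m3: inner = H(55 57 36 36 36 47) = c1 d4; tag = H(3f 3d 5c 5c 5c c1 d4) = cb5a

2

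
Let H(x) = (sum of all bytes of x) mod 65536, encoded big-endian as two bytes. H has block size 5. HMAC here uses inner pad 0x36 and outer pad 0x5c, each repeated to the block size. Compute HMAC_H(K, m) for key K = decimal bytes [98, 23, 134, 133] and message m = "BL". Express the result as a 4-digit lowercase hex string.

Key decimal bytes [98, 23, 134, 133] = 62 17 86 85 is 4 bytes ≤ B = 5; zero-pad to 5 bytes: K' = 62 17 86 85 00.
K' ⊕ ipad = 54 21 b0 b3 36.  K' ⊕ opad = 3e 4b da d9 5c.
Inner input = (K'⊕ipad) ∥ m = 54 21 b0 b3 36 ∥ 42 4c.
Inner hash: sum = 84+33+176+179+54+66+76 = 668 → 02 9c.
Outer input = (K'⊕opad) ∥ inner = 3e 4b da d9 5c ∥ 02 9c.
Outer hash (tag): sum = 62+75+218+217+92+2+156 = 822 → 03 36.

0336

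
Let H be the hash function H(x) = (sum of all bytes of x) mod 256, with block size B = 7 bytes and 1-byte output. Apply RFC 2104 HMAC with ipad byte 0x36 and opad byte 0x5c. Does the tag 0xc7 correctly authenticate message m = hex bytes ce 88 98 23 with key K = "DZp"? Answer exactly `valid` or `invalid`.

valid

Key "DZp" = 44 5a 70 is 3 bytes ≤ B = 7; zero-pad to 7 bytes: K' = 44 5a 70 00 00 00 00.
K' ⊕ ipad = 72 6c 46 36 36 36 36; K' ⊕ opad = 18 06 2c 5c 5c 5c 5c.
Inner hash: sum = 114+108+70+54+54+54+54+206+136+152+35 = 1037; mod 256 = 13 → 0d.
Outer hash (recomputed tag): sum = 24+6+44+92+92+92+92+13 = 455; mod 256 = 199 → c7.
Recomputed tag = c7; claimed = c7 → match.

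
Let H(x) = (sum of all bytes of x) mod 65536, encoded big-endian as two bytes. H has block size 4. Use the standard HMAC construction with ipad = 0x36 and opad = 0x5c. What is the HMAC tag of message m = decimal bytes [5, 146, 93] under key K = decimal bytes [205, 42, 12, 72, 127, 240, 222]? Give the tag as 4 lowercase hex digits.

Key decimal bytes [205, 42, 12, 72, 127, 240, 222] = cd 2a 0c 48 7f f0 de is 7 bytes > B = 4, so hash it first: H(key) = 03 98, then zero-pad to 4 bytes: K' = 03 98 00 00.
K' ⊕ ipad = 35 ae 36 36.  K' ⊕ opad = 5f c4 5c 5c.
Inner input = (K'⊕ipad) ∥ m = 35 ae 36 36 ∥ 05 92 5d.
Inner hash: sum = 53+174+54+54+5+146+93 = 579 → 02 43.
Outer input = (K'⊕opad) ∥ inner = 5f c4 5c 5c ∥ 02 43.
Outer hash (tag): sum = 95+196+92+92+2+67 = 544 → 02 20.

0220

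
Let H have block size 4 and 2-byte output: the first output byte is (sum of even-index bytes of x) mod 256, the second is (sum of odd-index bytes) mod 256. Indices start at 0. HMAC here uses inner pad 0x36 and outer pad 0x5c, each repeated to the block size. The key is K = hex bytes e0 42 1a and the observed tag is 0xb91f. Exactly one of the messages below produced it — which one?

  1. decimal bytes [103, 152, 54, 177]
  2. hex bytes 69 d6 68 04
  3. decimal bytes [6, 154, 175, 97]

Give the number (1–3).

Key hex bytes e0 42 1a is 3 bytes ≤ B = 4; zero-pad to 4 bytes: K' = e0 42 1a 00.
K' ⊕ ipad = d6 74 2c 36; K' ⊕ opad = bc 1e 46 5c.
m1: inner = H(d6 74 2c 36 67 98 36 b1) = 9f f3; tag = H(bc 1e 46 5c 9f f3) = a16d
m2: inner = H(d6 74 2c 36 69 d6 68 04) = d3 84; tag = H(bc 1e 46 5c d3 84) = d5fe
m3: inner = H(d6 74 2c 36 06 9a af 61) = b7 a5; tag = H(bc 1e 46 5c b7 a5) = b91f ← matches

3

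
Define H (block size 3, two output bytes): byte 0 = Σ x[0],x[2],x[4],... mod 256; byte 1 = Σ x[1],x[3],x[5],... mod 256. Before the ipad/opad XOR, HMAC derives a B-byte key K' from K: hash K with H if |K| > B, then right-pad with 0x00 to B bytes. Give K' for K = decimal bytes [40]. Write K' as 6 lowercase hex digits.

280000

Key decimal bytes [40] = 28 is 1 byte ≤ B = 3; zero-pad to 3 bytes: K' = 28 00 00.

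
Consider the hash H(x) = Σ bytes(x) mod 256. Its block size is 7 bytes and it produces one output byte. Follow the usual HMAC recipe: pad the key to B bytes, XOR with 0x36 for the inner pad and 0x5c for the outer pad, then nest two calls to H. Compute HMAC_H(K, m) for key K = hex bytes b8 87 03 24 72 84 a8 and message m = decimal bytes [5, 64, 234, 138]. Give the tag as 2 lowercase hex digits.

63

Key hex bytes b8 87 03 24 72 84 a8 is exactly B = 7 bytes: K' = b8 87 03 24 72 84 a8.
K' ⊕ ipad = 8e b1 35 12 44 b2 9e.  K' ⊕ opad = e4 db 5f 78 2e d8 f4.
Inner input = (K'⊕ipad) ∥ m = 8e b1 35 12 44 b2 9e ∥ 05 40 ea 8a.
Inner hash: sum = 142+177+53+18+68+178+158+5+64+234+138 = 1235; mod 256 = 211 → d3.
Outer input = (K'⊕opad) ∥ inner = e4 db 5f 78 2e d8 f4 ∥ d3.
Outer hash (tag): sum = 228+219+95+120+46+216+244+211 = 1379; mod 256 = 99 → 63.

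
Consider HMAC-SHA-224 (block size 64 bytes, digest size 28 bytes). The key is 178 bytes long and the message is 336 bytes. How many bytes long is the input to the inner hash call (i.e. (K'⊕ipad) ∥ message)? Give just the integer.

400

Key is 178 > 64 bytes, so it is hashed to 28 bytes then zero-padded to 64: |K'| = 64.
Inner input = (K'⊕ipad) ∥ m → 64 + 336 = 400 bytes.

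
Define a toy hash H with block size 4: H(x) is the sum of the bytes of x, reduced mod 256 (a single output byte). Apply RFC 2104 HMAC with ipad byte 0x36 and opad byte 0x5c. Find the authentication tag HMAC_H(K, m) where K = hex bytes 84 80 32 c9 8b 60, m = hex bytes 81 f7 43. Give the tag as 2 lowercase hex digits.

Key hex bytes 84 80 32 c9 8b 60 is 6 bytes > B = 4, so hash it first: H(key) = ea, then zero-pad to 4 bytes: K' = ea 00 00 00.
K' ⊕ ipad = dc 36 36 36.  K' ⊕ opad = b6 5c 5c 5c.
Inner input = (K'⊕ipad) ∥ m = dc 36 36 36 ∥ 81 f7 43.
Inner hash: sum = 220+54+54+54+129+247+67 = 825; mod 256 = 57 → 39.
Outer input = (K'⊕opad) ∥ inner = b6 5c 5c 5c ∥ 39.
Outer hash (tag): sum = 182+92+92+92+57 = 515; mod 256 = 3 → 03.

03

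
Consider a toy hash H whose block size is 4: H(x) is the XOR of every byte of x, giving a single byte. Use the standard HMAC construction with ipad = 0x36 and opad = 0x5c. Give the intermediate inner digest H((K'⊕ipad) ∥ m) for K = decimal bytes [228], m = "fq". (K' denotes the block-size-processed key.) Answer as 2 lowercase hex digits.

f3

Key decimal bytes [228] = e4 is 1 byte ≤ B = 4; zero-pad to 4 bytes: K' = e4 00 00 00.
K' ⊕ ipad = d2 36 36 36.
Inner input = d2 36 36 36 ∥ 66 71.
Inner hash: XOR d2⊕36⊕36⊕36⊕66⊕71 = f3.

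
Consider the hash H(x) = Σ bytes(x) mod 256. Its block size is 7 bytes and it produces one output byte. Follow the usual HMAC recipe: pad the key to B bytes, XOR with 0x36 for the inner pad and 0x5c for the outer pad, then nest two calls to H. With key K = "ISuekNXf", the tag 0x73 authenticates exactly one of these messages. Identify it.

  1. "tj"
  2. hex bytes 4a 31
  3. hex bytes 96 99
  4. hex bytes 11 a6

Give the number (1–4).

Key "ISuekNXf" = 49 53 75 65 6b 4e 58 66 is 8 bytes > B = 7, so hash it first: H(key) = ed, then zero-pad to 7 bytes: K' = ed 00 00 00 00 00 00.
K' ⊕ ipad = db 36 36 36 36 36 36; K' ⊕ opad = b1 5c 5c 5c 5c 5c 5c.
m1: inner = H(db 36 36 36 36 36 36 74 6a) = fd; tag = H(b1 5c 5c 5c 5c 5c 5c fd) = d6
m2: inner = H(db 36 36 36 36 36 36 4a 31) = 9a; tag = H(b1 5c 5c 5c 5c 5c 5c 9a) = 73 ← matches
m3: inner = H(db 36 36 36 36 36 36 96 99) = 4e; tag = H(b1 5c 5c 5c 5c 5c 5c 4e) = 27
m4: inner = H(db 36 36 36 36 36 36 11 a6) = d6; tag = H(b1 5c 5c 5c 5c 5c 5c d6) = af

2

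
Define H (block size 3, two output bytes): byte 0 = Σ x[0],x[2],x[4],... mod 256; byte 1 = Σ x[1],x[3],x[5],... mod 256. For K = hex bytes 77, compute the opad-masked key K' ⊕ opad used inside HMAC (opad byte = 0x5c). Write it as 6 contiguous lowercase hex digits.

Key hex bytes 77 is 1 byte ≤ B = 3; zero-pad to 3 bytes: K' = 77 00 00.
XOR each byte with 0x5c: 77⊕5c=2b, 00⊕5c=5c, 00⊕5c=5c.

2b5c5c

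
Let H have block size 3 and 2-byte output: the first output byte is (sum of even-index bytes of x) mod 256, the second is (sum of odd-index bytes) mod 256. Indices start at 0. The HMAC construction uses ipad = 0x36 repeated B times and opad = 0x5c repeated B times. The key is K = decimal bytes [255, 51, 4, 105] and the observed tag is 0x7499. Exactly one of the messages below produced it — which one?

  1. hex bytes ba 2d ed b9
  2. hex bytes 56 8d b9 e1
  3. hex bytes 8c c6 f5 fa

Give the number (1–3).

2

Key decimal bytes [255, 51, 4, 105] = ff 33 04 69 is 4 bytes > B = 3, so hash it first: H(key) = 03 9c, then zero-pad to 3 bytes: K' = 03 9c 00.
K' ⊕ ipad = 35 aa 36; K' ⊕ opad = 5f c0 5c.
m1: inner = H(35 aa 36 ba 2d ed b9) = 51 51; tag = H(5f c0 5c 51 51) = 0c11
m2: inner = H(35 aa 36 56 8d b9 e1) = d9 b9; tag = H(5f c0 5c d9 b9) = 7499 ← matches
m3: inner = H(35 aa 36 8c c6 f5 fa) = 2b 2b; tag = H(5f c0 5c 2b 2b) = e6eb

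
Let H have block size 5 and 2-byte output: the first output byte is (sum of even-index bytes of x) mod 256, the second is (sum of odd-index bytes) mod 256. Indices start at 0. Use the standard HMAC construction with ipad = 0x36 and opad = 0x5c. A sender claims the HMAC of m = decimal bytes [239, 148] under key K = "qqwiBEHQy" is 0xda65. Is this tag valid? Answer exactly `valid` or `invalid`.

Key "qqwiBEHQy" = 71 71 77 69 42 45 48 51 79 is 9 bytes > B = 5, so hash it first: H(key) = eb 70, then zero-pad to 5 bytes: K' = eb 70 00 00 00.
K' ⊕ ipad = dd 46 36 36 36; K' ⊕ opad = b7 2c 5c 5c 5c.
Inner hash: even-index sum = 477 mod 256 = 221; odd-index sum = 363 mod 256 = 107 → dd 6b.
Outer hash (recomputed tag): even-index sum = 474 mod 256 = 218; odd-index sum = 357 mod 256 = 101 → da 65.
Recomputed tag = da65; claimed = da65 → match.

valid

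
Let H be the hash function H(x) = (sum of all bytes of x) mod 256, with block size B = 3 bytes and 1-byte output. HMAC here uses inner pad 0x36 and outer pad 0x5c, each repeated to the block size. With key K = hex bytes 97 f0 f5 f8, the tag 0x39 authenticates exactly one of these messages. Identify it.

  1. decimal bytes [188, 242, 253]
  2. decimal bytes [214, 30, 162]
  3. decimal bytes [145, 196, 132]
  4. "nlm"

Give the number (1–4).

1

Key hex bytes 97 f0 f5 f8 is 4 bytes > B = 3, so hash it first: H(key) = 74, then zero-pad to 3 bytes: K' = 74 00 00.
K' ⊕ ipad = 42 36 36; K' ⊕ opad = 28 5c 5c.
m1: inner = H(42 36 36 bc f2 fd) = 59; tag = H(28 5c 5c 59) = 39 ← matches
m2: inner = H(42 36 36 d6 1e a2) = 44; tag = H(28 5c 5c 44) = 24
m3: inner = H(42 36 36 91 c4 84) = 87; tag = H(28 5c 5c 87) = 67
m4: inner = H(42 36 36 6e 6c 6d) = f5; tag = H(28 5c 5c f5) = d5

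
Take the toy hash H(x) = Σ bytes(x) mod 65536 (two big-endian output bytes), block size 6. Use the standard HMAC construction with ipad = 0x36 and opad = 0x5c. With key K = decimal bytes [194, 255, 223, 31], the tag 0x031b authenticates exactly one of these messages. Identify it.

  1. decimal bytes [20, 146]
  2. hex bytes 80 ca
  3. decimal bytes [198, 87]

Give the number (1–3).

3

Key decimal bytes [194, 255, 223, 31] = c2 ff df 1f is 4 bytes ≤ B = 6; zero-pad to 6 bytes: K' = c2 ff df 1f 00 00.
K' ⊕ ipad = f4 c9 e9 29 36 36; K' ⊕ opad = 9e a3 83 43 5c 5c.
m1: inner = H(f4 c9 e9 29 36 36 14 92) = 03 e1; tag = H(9e a3 83 43 5c 5c 03 e1) = 03a3
m2: inner = H(f4 c9 e9 29 36 36 80 ca) = 04 85; tag = H(9e a3 83 43 5c 5c 04 85) = 0348
m3: inner = H(f4 c9 e9 29 36 36 c6 57) = 04 58; tag = H(9e a3 83 43 5c 5c 04 58) = 031b ← matches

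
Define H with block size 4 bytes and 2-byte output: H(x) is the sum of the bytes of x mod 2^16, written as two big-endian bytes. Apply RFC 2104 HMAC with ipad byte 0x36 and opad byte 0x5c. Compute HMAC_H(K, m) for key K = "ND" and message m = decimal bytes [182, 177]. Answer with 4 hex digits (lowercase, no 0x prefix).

01a1

Key "ND" = 4e 44 is 2 bytes ≤ B = 4; zero-pad to 4 bytes: K' = 4e 44 00 00.
K' ⊕ ipad = 78 72 36 36.  K' ⊕ opad = 12 18 5c 5c.
Inner input = (K'⊕ipad) ∥ m = 78 72 36 36 ∥ b6 b1.
Inner hash: sum = 120+114+54+54+182+177 = 701 → 02 bd.
Outer input = (K'⊕opad) ∥ inner = 12 18 5c 5c ∥ 02 bd.
Outer hash (tag): sum = 18+24+92+92+2+189 = 417 → 01 a1.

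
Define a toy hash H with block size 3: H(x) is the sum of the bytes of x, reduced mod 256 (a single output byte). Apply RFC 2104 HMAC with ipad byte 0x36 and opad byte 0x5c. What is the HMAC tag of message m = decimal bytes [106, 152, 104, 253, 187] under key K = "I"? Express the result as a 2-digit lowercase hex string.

Key "I" = 49 is 1 byte ≤ B = 3; zero-pad to 3 bytes: K' = 49 00 00.
K' ⊕ ipad = 7f 36 36.  K' ⊕ opad = 15 5c 5c.
Inner input = (K'⊕ipad) ∥ m = 7f 36 36 ∥ 6a 98 68 fd bb.
Inner hash: sum = 127+54+54+106+152+104+253+187 = 1037; mod 256 = 13 → 0d.
Outer input = (K'⊕opad) ∥ inner = 15 5c 5c ∥ 0d.
Outer hash (tag): sum = 21+92+92+13 = 218 → da.

da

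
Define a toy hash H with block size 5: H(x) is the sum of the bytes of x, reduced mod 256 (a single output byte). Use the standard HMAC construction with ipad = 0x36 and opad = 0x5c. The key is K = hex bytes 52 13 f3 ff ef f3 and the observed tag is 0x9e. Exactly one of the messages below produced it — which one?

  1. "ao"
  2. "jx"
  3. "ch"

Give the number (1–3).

2

Key hex bytes 52 13 f3 ff ef f3 is 6 bytes > B = 5, so hash it first: H(key) = 39, then zero-pad to 5 bytes: K' = 39 00 00 00 00.
K' ⊕ ipad = 0f 36 36 36 36; K' ⊕ opad = 65 5c 5c 5c 5c.
m1: inner = H(0f 36 36 36 36 61 6f) = b7; tag = H(65 5c 5c 5c 5c b7) = 8c
m2: inner = H(0f 36 36 36 36 6a 78) = c9; tag = H(65 5c 5c 5c 5c c9) = 9e ← matches
m3: inner = H(0f 36 36 36 36 63 68) = b2; tag = H(65 5c 5c 5c 5c b2) = 87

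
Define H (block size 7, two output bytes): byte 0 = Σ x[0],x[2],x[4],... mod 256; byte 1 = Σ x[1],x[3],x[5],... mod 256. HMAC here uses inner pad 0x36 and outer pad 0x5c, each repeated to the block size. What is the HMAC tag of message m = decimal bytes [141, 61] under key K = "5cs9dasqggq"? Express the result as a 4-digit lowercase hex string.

fb81

Key "5cs9dasqggq" = 35 63 73 39 64 61 73 71 67 67 71 is 11 bytes > B = 7, so hash it first: H(key) = 57 d5, then zero-pad to 7 bytes: K' = 57 d5 00 00 00 00 00.
K' ⊕ ipad = 61 e3 36 36 36 36 36.  K' ⊕ opad = 0b 89 5c 5c 5c 5c 5c.
Inner input = (K'⊕ipad) ∥ m = 61 e3 36 36 36 36 36 ∥ 8d 3d.
Inner hash: even-index sum = 320 mod 256 = 64; odd-index sum = 476 mod 256 = 220 → 40 dc.
Outer input = (K'⊕opad) ∥ inner = 0b 89 5c 5c 5c 5c 5c ∥ 40 dc.
Outer hash (tag): even-index sum = 507 mod 256 = 251; odd-index sum = 385 mod 256 = 129 → fb 81.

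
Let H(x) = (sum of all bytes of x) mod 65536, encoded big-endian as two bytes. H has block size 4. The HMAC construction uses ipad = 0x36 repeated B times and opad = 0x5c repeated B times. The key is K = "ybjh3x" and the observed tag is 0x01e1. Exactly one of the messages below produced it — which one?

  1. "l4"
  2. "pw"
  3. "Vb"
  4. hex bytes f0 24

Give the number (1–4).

Key "ybjh3x" = 79 62 6a 68 33 78 is 6 bytes > B = 4, so hash it first: H(key) = 02 58, then zero-pad to 4 bytes: K' = 02 58 00 00.
K' ⊕ ipad = 34 6e 36 36; K' ⊕ opad = 5e 04 5c 5c.
m1: inner = H(34 6e 36 36 6c 34) = 01 ae; tag = H(5e 04 5c 5c 01 ae) = 01c9
m2: inner = H(34 6e 36 36 70 77) = 01 f5; tag = H(5e 04 5c 5c 01 f5) = 0210
m3: inner = H(34 6e 36 36 56 62) = 01 c6; tag = H(5e 04 5c 5c 01 c6) = 01e1 ← matches
m4: inner = H(34 6e 36 36 f0 24) = 02 22; tag = H(5e 04 5c 5c 02 22) = 013e

3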